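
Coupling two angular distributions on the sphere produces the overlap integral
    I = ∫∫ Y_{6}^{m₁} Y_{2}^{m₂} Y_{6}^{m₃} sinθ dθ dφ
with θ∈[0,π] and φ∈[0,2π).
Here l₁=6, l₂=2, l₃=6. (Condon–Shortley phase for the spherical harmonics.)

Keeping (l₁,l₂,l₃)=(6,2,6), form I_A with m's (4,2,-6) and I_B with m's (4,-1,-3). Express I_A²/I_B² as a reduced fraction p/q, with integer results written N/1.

Same 6,2,6: normalisation and zero-m 3j drop out of the ratio.
A: Δ: 2! 10! 2! / 15! → 1/90090; sum: t=2:+1/14515200 = 1/14515200; 3j²(6 2 6; 4 2 -6) = Δ·Π!·Σ² = 2/455  (sign +1)
B: Δ: 2! 10! 2! / 15! → 1/90090; sum: t=0:+1/161280 t=1:−1/725760 = 1/207360; 3j²(6 2 6; 4 -1 -3) = Δ·Π!·Σ² = 7/286  (sign -1)
I_A²/I_B² = (2/455)/(7/286) = 44/245

44/245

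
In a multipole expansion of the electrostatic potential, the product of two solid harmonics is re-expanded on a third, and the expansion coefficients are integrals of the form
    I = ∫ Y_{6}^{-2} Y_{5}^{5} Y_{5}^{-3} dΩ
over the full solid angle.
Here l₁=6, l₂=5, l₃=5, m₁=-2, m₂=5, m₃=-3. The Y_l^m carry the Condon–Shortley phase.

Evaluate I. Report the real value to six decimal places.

m-sum 0 ✓  L=16 even ✓  1≤5≤11 ✓
Π(2lᵢ+1) = 13×11×11 = 1573
triangle coeff Δ(6,5,5) = 1/28588560
Σ_t [1,5]: t=1:−1/345600 t=2:+1/13824 t=3:−1/5184 t=4:+1/13824 t=5:−1/345600 = -7/129600
(3j)²=80/7293 [(6 5 5; 0 0 0)], sign=+1
Σ_t [6,6]: t=6:+1/829440 = 1/829440
(3j)²=35/2431 [(6 5 5; -2 5 -3)], sign=+1
⇒ 4πI² = 2800/11271
I = (+1)√(2800/11271/(4π)) = 0.14060244

0.140602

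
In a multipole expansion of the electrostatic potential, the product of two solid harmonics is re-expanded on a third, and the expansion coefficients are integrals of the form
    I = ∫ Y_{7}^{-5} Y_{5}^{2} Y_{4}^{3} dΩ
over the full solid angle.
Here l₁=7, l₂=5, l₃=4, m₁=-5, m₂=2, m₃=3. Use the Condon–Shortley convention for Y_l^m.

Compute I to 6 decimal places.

Checks pass: Σm=0; 16 even; l₃=4∈[2,12].
(2·7+1)(2·5+1)(2·4+1) = 1485
Δ: 8! 6! 2! / 17! → 1/6126120
sum: t=3:−1/69120 t=4:+1/20736 t=5:−1/69120 = 1/51840
3j²(7 5 4; 0 0 0) = Δ·Π!·Σ² = 280/21879  (sign +1)
sum: t=6:+1/1036800 t=7:−1/1209600 = 1/7257600
3j²(7 5 4; -5 2 3) = Δ·Π!·Σ² = 1/2210  (sign -1)
combine: 4πI² = 1485·280/21879·1/2210 = 420/48841
take √, sign -1: I = -0.02615938

-0.026159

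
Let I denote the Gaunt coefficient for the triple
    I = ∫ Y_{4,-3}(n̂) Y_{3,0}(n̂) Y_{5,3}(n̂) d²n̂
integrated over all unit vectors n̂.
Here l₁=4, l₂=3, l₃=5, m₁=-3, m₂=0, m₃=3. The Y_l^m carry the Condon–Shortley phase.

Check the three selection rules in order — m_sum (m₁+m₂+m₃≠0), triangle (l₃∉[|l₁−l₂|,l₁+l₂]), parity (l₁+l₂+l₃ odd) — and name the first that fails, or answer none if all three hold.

Σmᵢ = 0  ✓
l₃∈[|l₁−l₂|,l₁+l₂]=[1,7], have l₃=5  ✓
Σlᵢ = 12 ⇒ even  ✓

none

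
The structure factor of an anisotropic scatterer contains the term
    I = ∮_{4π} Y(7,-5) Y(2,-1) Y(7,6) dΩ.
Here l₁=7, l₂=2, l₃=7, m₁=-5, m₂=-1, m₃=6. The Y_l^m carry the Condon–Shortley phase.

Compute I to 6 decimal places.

0.196071

m-sum 0 ✓  L=16 even ✓  5≤7≤9 ✓
Π(2lᵢ+1) = 15×5×15 = 1125
triangle coeff Δ(7,2,7) = 1/185640
Σ_t [0,2]: t=0:+1/2419200 t=1:−1/518400 t=2:+1/2419200 = -1/907200
(3j)²=56/3315 [(7 2 7; 0 0 0)], sign=+1
Σ_t [0,1]: t=0:+1/958003200 t=1:−1/79833600 = -1/87091200
(3j)²=121/4760 [(7 2 7; -5 -1 6)], sign=+1
⇒ 4πI² = 1815/3757
I = (+1)√(1815/3757/(4π)) = 0.19607074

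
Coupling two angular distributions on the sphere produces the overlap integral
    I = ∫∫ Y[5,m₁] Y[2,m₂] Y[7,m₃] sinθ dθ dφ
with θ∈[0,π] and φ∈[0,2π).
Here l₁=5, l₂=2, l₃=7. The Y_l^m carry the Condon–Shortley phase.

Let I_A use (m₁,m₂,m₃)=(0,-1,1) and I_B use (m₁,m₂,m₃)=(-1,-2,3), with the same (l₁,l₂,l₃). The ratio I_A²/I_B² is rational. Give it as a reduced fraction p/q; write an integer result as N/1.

Same 5,2,7: normalisation and zero-m 3j drop out of the ratio.
A: Δ: 0! 10! 4! / 15! → 1/15015; sum: t=0:+1/86400 = 1/86400; 3j²(5 2 7; 0 -1 1) = Δ·Π!·Σ² = 16/715  (sign +1)
B: Δ: 0! 10! 4! / 15! → 1/15015; sum: t=0:+1/414720 = 1/414720; 3j²(5 2 7; -1 -2 3) = Δ·Π!·Σ² = 2/143  (sign +1)
I_A²/I_B² = (16/715)/(2/143) = 8/5

8/5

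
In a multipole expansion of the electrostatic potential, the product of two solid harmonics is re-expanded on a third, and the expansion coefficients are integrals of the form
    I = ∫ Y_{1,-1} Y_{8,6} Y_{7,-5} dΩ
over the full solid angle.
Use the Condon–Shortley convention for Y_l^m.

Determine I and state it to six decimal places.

0.291881

m-sum 0 ✓  L=16 even ✓  7≤7≤9 ✓
Π(2lᵢ+1) = 3×17×15 = 765
triangle coeff Δ(1,8,7) = 1/2040
Σ_t [1,1]: t=1:−1/25401600 = -1/25401600
(3j)²=8/255 [(1 8 7; 0 0 0)], sign=+1
Σ_t [2,2]: t=2:+1/1916006400 = 1/1916006400
(3j)²=91/2040 [(1 8 7; -1 6 -5)], sign=+1
⇒ 4πI² = 91/85
I = (+1)√(91/85/(4π)) = 0.29188132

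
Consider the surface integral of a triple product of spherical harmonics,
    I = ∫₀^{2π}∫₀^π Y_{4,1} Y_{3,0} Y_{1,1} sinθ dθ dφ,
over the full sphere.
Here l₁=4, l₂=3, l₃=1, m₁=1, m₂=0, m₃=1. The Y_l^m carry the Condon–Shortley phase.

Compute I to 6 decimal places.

0.000000

1 + 0 + 1 = 2 ≠ 0: azimuthal integral kills it; I = 0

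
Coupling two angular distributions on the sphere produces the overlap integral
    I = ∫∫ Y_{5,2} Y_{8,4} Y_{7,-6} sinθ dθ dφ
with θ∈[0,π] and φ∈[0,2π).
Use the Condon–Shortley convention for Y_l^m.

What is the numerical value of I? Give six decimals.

0.151793

m-sum 0 ✓  L=20 even ✓  3≤7≤13 ✓
Π(2lᵢ+1) = 11×17×15 = 2805
triangle coeff Δ(5,8,7) = 1/814773960
Σ_t [1,5]: t=1:−1/87091200 t=2:+1/4976640 t=3:−1/2073600 t=4:+1/4976640 t=5:−1/87091200 = -1/9676800
(3j)²=360/46189 [(5 8 7; 0 0 0)], sign=+1
Σ_t [2,3]: t=2:+1/1045094400 t=3:−1/313528320 = -1/447897600
(3j)²=77/5814 [(5 8 7; 2 4 -6)], sign=+1
⇒ 4πI² = 23100/79781
I = (+1)√(23100/79781/(4π)) = 0.15179285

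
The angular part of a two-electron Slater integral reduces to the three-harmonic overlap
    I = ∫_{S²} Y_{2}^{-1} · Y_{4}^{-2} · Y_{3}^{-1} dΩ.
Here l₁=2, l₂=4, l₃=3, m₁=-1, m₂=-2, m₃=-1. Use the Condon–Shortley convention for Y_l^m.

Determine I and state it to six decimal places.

Σmᵢ = -4 ≠ 0, so the φ-integral vanishes; I = 0

0.000000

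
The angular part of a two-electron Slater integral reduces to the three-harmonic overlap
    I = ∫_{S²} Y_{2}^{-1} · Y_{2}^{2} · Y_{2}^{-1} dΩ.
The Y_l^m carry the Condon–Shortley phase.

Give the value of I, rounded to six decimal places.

m-sum 0 ✓  L=6 even ✓  0≤2≤4 ✓
Π(2lᵢ+1) = 5×5×5 = 125
triangle coeff Δ(2,2,2) = 1/630
Σ_t [0,2]: t=0:+1/8 t=1:−1/1 t=2:+1/8 = -3/4
(3j)²=2/35 [(2 2 2; 0 0 0)], sign=-1
Σ_t [2,2]: t=2:+1/4 = 1/4
(3j)²=3/35 [(2 2 2; -1 2 -1)], sign=-1
⇒ 4πI² = 30/49
I = (+1)√(30/49/(4π)) = 0.22072812

0.220728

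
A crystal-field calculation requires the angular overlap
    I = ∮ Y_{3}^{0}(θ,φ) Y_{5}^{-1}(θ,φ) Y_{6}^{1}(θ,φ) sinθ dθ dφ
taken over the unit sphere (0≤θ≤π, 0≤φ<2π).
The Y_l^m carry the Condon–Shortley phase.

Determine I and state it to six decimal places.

-0.123080

Checks pass: Σm=0; 14 even; l₃=6∈[2,8].
(2·3+1)(2·5+1)(2·6+1) = 1001
Δ: 2! 4! 8! / 15! → 1/675675
sum: t=0:+1/8640 t=1:−1/2304 t=2:+1/8640 = -7/34560
3j²(3 5 6; 0 0 0) = Δ·Π!·Σ² = 7/429  (sign -1)
sum: t=0:+1/6912 t=1:−1/2880 t=2:+1/17280 = -1/6912
3j²(3 5 6; 0 -1 1) = Δ·Π!·Σ² = 5/429  (sign +1)
combine: 4πI² = 1001·7/429·5/429 = 245/1287
take √, sign -1: I = -0.12308038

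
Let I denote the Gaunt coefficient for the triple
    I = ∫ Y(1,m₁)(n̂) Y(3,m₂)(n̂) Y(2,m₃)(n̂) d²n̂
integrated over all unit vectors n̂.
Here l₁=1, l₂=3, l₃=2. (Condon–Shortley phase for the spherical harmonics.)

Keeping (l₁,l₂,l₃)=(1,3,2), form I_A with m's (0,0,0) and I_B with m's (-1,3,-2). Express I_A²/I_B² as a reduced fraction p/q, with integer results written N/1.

Shared (l₁,l₂,l₃)=(1,3,2): N and (l;000)² cancel in I_A²/I_B².
A: Δ = 2!·0!·4!/7! = 1/105; Racah Σ t=1..1: t=1:−1/4 = -1/4; ⇒ 3j(1 3 2; 0 0 0)² = 3/35, sgn -1
B: Δ = 2!·0!·4!/7! = 1/105; Racah Σ t=2..2: t=2:+1/48 = 1/48; ⇒ 3j(1 3 2; -1 3 -2)² = 1/7, sgn +1
I_A²/I_B² = (3/35)/(1/7) = 3/5

3/5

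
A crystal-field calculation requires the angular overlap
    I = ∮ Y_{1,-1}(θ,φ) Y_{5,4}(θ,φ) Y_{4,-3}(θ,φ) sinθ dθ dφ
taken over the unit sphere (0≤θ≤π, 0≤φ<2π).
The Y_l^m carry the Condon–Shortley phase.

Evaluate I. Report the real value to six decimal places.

Rules hold: Σm=0, L=10 even, 4≤4≤6.
N = 3·11·9 = 297
Δ = 2!·0!·8!/11! = 1/495
Racah Σ t=1..1: t=1:−1/576 = -1/576
⇒ 3j(1 5 4; 0 0 0)² = 5/99, sgn -1
Racah Σ t=2..2: t=2:+1/10080 = 1/10080
⇒ 3j(1 5 4; -1 4 -3)² = 4/55, sgn -1
4πI² = N·(3j₀)²·(3jₘ)² = 12/11
I = +1·√(1.09091/4π) = 0.29463840

0.294638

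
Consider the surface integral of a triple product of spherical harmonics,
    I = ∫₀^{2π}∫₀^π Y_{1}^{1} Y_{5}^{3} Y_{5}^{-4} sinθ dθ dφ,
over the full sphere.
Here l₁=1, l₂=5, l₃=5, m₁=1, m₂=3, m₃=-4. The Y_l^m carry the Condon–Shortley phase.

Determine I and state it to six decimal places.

0.000000

L=11 odd ⇒ parity kills the (l;000) factor ⇒ I = 0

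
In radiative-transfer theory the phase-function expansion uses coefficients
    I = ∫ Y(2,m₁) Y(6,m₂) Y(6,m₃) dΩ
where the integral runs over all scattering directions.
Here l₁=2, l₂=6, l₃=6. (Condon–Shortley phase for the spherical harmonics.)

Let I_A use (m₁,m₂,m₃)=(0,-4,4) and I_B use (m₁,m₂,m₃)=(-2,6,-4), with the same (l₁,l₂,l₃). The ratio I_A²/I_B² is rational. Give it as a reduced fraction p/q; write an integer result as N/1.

l's match ⇒ only the (l;m) 3-j factors differ between A and B.
A: triangle coeff Δ(2,6,6) = 1/90090; Σ_t [0,2]: t=0:+1/322560 t=1:−1/362880 t=2:+1/14515200 = 1/2419200; (3j)²=2/5005 [(2 6 6; 0 -4 4)], sign=+1
B: triangle coeff Δ(2,6,6) = 1/90090; Σ_t [2,2]: t=2:+1/14515200 = 1/14515200; (3j)²=2/455 [(2 6 6; -2 6 -4)], sign=+1
I_A²/I_B² = (2/5005)/(2/455) = 1/11

1/11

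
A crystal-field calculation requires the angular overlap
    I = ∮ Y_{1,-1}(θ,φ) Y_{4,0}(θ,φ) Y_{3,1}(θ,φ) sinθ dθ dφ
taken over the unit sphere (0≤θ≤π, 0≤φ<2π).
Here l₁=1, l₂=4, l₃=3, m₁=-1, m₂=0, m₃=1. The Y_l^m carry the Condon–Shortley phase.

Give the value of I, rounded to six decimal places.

m-sum 0 ✓  L=8 even ✓  3≤3≤5 ✓
Π(2lᵢ+1) = 3×9×7 = 189
triangle coeff Δ(1,4,3) = 1/252
Σ_t [1,1]: t=1:−1/36 = -1/36
(3j)²=4/63 [(1 4 3; 0 0 0)], sign=+1
Σ_t [2,2]: t=2:+1/96 = 1/96
(3j)²=1/42 [(1 4 3; -1 0 1)], sign=+1
⇒ 4πI² = 2/7
I = (+1)√(2/7/(4π)) = 0.15078601

0.150786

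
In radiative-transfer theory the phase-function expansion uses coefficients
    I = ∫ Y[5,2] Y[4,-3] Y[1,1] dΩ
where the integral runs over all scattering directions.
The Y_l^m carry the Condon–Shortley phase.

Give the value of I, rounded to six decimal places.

0.085055

Rules hold: Σm=0, L=10 even, 1≤1≤9.
N = 11·9·3 = 297
Δ = 8!·2!·0!/11! = 1/495
Racah Σ t=4..4: t=4:+1/576 = 1/576
⇒ 3j(5 4 1; 0 0 0)² = 5/99, sgn -1
Racah Σ t=1..1: t=1:−1/10080 = -1/10080
⇒ 3j(5 4 1; 2 -3 1)² = 1/165, sgn -1
4πI² = N·(3j₀)²·(3jₘ)² = 1/11
I = +1·√(0.0909091/4π) = 0.08505478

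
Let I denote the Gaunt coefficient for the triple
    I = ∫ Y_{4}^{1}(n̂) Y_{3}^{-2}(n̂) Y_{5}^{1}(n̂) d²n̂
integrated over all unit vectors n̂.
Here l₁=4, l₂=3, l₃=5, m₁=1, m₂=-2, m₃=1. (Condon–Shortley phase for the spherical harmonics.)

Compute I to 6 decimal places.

0.138239

Rules hold: Σm=0, L=12 even, 1≤5≤7.
N = 9·7·11 = 693
Δ = 2!·6!·4!/13! = 1/180180
Racah Σ t=0..2: t=0:+1/576 t=1:−1/144 t=2:+1/576 = -1/288
⇒ 3j(4 3 5; 0 0 0)² = 20/1001, sgn +1
Racah Σ t=0..1: t=0:+1/432 t=1:−1/1152 = 5/3456
⇒ 3j(4 3 5; 1 -2 1)² = 625/36036, sgn +1
4πI² = N·(3j₀)²·(3jₘ)² = 3125/13013
I = +1·√(0.240144/4π) = 0.13823925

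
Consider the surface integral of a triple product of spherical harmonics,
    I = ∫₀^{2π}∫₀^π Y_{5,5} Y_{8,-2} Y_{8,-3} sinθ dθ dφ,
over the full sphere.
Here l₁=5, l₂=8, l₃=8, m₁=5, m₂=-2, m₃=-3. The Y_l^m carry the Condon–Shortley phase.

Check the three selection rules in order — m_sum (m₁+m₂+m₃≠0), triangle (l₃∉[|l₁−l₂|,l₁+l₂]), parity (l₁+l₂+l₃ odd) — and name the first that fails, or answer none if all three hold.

Σmᵢ = 0  ✓
l₃∈[|l₁−l₂|,l₁+l₂]=[3,13], have l₃=8  ✓
Σlᵢ = 21 ⇒ odd  ✗

parity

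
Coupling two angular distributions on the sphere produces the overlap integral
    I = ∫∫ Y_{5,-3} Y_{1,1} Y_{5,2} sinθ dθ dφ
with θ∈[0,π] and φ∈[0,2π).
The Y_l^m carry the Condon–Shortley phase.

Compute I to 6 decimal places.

0.000000

L=11 odd ⇒ parity kills the (l;000) factor ⇒ I = 0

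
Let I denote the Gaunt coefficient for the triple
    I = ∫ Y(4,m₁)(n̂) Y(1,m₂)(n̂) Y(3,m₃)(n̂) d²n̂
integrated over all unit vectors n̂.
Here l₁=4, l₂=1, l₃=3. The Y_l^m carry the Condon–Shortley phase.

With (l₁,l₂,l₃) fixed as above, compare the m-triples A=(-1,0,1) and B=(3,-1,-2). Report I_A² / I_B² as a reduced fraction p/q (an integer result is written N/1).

5/7

l's match ⇒ only the (l;m) 3-j factors differ between A and B.
A: triangle coeff Δ(4,1,3) = 1/252; Σ_t [1,1]: t=1:−1/48 = -1/48; (3j)²=5/84 [(4 1 3; -1 0 1)], sign=-1
B: triangle coeff Δ(4,1,3) = 1/252; Σ_t [0,0]: t=0:+1/240 = 1/240; (3j)²=1/12 [(4 1 3; 3 -1 -2)], sign=-1
I_A²/I_B² = (5/84)/(1/12) = 5/7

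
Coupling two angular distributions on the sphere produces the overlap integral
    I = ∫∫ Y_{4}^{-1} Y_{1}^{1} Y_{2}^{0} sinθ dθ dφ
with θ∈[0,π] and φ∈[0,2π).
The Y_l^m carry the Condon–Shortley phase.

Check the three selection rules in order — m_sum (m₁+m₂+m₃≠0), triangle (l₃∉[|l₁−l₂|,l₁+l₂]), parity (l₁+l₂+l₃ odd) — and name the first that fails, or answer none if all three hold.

m₁+m₂+m₃ = -1 + 1 + 0 = 0  ✓
triangle: |4−1|=3 ≤ l₃=2 ≤ 4+1=5  ✗
parity: l₁+l₂+l₃ = 7 is odd

triangle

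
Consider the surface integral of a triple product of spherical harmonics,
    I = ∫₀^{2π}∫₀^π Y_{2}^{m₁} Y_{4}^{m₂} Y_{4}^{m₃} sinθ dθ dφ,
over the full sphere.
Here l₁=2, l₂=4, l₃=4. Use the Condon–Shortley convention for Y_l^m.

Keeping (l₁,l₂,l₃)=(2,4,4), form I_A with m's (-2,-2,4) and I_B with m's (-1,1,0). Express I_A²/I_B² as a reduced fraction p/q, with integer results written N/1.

28/5

l's match ⇒ only the (l;m) 3-j factors differ between A and B.
A: triangle coeff Δ(2,4,4) = 1/13860; Σ_t [2,2]: t=2:+1/2880 = 1/2880; (3j)²=2/165 [(2 4 4; -2 -2 4)], sign=+1
B: triangle coeff Δ(2,4,4) = 1/13860; Σ_t [1,2]: t=1:−1/96 t=2:+1/72 = 1/288; (3j)²=1/462 [(2 4 4; -1 1 0)], sign=+1
I_A²/I_B² = (2/165)/(1/462) = 28/5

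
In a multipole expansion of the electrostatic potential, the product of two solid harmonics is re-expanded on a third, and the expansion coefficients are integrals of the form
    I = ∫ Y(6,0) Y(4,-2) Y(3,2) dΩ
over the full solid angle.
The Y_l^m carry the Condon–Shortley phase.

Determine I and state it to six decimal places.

0.000000

l₁+l₂+l₃=13 is odd: 3j(l;000)=0 ⇒ I=0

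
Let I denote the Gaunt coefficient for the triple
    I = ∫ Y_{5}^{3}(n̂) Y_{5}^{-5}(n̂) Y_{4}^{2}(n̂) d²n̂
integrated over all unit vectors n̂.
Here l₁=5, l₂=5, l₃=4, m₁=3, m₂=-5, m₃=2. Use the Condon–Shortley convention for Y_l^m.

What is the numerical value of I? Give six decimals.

m-sum 0 ✓  L=14 even ✓  0≤4≤10 ✓
Π(2lᵢ+1) = 11×11×9 = 1089
triangle coeff Δ(5,5,4) = 1/3153150
Σ_t [1,5]: t=1:−1/69120 t=2:+1/1728 t=3:−1/576 t=4:+1/1728 t=5:−1/69120 = -7/11520
(3j)²=2/143 [(5 5 4; 0 0 0)], sign=-1
Σ_t [0,0]: t=0:+1/69120 = 1/69120
(3j)²=4/143 [(5 5 4; 3 -5 2)], sign=+1
⇒ 4πI² = 72/169
I = (-1)√(72/169/(4π)) = -0.18412721

-0.184127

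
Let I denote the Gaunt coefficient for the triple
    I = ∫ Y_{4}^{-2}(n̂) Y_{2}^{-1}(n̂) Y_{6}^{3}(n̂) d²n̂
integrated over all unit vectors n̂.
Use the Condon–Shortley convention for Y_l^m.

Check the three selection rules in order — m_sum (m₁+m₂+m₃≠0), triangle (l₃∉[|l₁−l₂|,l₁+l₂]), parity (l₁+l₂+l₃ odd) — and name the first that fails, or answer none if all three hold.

m₁+m₂+m₃ = -2 − 1 + 3 = 0  ✓
triangle: |4−2|=2 ≤ l₃=6 ≤ 4+2=6  ✓
parity: l₁+l₂+l₃ = 12 is even  ✓

none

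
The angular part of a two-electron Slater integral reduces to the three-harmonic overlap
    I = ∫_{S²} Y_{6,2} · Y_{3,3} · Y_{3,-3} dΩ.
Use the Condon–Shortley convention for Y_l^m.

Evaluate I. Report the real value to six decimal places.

Σmᵢ = 2 ≠ 0, so the φ-integral vanishes; I = 0

0.000000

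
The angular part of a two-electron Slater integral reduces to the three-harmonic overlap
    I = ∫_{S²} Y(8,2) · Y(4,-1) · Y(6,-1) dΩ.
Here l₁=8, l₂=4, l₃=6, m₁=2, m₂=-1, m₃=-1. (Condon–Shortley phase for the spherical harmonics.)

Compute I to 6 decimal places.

m-sum 0 ✓  L=18 even ✓  4≤6≤12 ✓
Π(2lᵢ+1) = 17×9×13 = 1989
triangle coeff Δ(8,4,6) = 1/23279256
Σ_t [2,4]: t=2:+1/1658880 t=3:−1/518400 t=4:+1/1658880 = -1/1382400
(3j)²=504/46189 [(8 4 6; 0 0 0)], sign=-1
Σ_t [1,3]: t=1:−1/3456000 t=2:+1/829440 t=3:−1/2177280 = 199/435456000
(3j)²=39601/3879876 [(8 4 6; 2 -1 -1)], sign=-1
⇒ 4πI² = 2138454/9653501
I = (+1)√(2138454/9653501/(4π)) = 0.13277081

0.132771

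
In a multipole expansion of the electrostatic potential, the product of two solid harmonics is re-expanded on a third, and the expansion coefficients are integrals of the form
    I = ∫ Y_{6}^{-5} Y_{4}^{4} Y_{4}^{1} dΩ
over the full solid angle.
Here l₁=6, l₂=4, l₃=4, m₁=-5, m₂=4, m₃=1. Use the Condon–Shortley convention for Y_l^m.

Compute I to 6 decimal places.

m-sum 0 ✓  L=14 even ✓  2≤4≤10 ✓
Π(2lᵢ+1) = 13×9×9 = 1053
triangle coeff Δ(6,4,4) = 1/1261260
Σ_t [2,4]: t=2:+1/4608 t=3:−1/1296 t=4:+1/4608 = -7/20736
(3j)²=20/1287 [(6 4 4; 0 0 0)], sign=-1
Σ_t [6,6]: t=6:+1/172800 = 1/172800
(3j)²=2/65 [(6 4 4; -5 4 1)], sign=-1
⇒ 4πI² = 72/143
I = (+1)√(72/143/(4π)) = 0.20016738

0.200167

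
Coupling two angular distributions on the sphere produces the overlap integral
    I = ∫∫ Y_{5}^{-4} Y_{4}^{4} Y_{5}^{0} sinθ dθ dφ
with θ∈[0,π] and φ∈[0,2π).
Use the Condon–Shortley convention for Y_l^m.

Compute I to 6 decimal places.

m-sum 0 ✓  L=14 even ✓  1≤5≤9 ✓
Π(2lᵢ+1) = 11×9×11 = 1089
triangle coeff Δ(5,4,5) = 1/3153150
Σ_t [0,4]: t=0:+1/69120 t=1:−1/1728 t=2:+1/576 t=3:−1/1728 t=4:+1/69120 = 7/11520
(3j)²=2/143 [(5 4 5; 0 0 0)], sign=-1
Σ_t [4,4]: t=4:+1/69120 = 1/69120
(3j)²=2/143 [(5 4 5; -4 4 0)], sign=-1
⇒ 4πI² = 36/169
I = (+1)√(36/169/(4π)) = 0.13019760

0.130198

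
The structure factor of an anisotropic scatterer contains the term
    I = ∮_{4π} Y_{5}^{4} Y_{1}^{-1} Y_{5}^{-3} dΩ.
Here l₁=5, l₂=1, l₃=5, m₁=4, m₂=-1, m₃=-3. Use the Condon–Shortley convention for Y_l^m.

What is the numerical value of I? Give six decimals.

0.000000

Σlᵢ=11 odd — θ-integrand is odd under cosθ→−cosθ; I=0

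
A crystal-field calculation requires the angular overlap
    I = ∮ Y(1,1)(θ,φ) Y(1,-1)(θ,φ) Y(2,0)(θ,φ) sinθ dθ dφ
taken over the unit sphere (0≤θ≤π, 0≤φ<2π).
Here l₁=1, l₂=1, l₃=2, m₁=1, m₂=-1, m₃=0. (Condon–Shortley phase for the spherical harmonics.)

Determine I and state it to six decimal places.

Checks pass: Σm=0; 4 even; l₃=2∈[0,2].
(2·1+1)(2·1+1)(2·2+1) = 45
Δ: 0! 2! 2! / 5! → 1/30
sum: t=0:+1/1 = 1/1
3j²(1 1 2; 0 0 0) = Δ·Π!·Σ² = 2/15  (sign +1)
sum: t=0:+1/4 = 1/4
3j²(1 1 2; 1 -1 0) = Δ·Π!·Σ² = 1/30  (sign +1)
combine: 4πI² = 45·2/15·1/30 = 1/5
take √, sign +1: I = 0.12615663

0.126157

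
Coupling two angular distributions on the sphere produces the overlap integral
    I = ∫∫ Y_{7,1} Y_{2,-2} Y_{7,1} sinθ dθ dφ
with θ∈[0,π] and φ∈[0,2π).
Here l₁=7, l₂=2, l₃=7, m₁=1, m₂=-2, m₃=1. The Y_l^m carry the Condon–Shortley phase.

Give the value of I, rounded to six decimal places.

0.195759

m-sum 0 ✓  L=16 even ✓  5≤7≤9 ✓
Π(2lᵢ+1) = 15×5×15 = 1125
triangle coeff Δ(7,2,7) = 1/185640
Σ_t [0,2]: t=0:+1/2419200 t=1:−1/518400 t=2:+1/2419200 = -1/907200
(3j)²=56/3315 [(7 2 7; 0 0 0)], sign=+1
Σ_t [0,0]: t=0:+1/2073600 = 1/2073600
(3j)²=28/1105 [(7 2 7; 1 -2 1)], sign=+1
⇒ 4πI² = 23520/48841
I = (+1)√(23520/48841/(4π)) = 0.19575887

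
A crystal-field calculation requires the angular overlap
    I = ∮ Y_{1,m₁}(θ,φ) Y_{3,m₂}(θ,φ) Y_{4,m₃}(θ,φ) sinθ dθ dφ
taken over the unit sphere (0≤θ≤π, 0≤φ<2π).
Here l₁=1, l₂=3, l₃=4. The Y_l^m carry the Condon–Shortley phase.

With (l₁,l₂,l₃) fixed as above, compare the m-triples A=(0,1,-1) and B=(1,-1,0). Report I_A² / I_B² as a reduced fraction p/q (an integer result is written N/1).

5/2

Same 1,3,4: normalisation and zero-m 3j drop out of the ratio.
A: Δ: 0! 2! 6! / 9! → 1/252; sum: t=0:+1/48 = 1/48; 3j²(1 3 4; 0 1 -1) = Δ·Π!·Σ² = 5/84  (sign -1)
B: Δ: 0! 2! 6! / 9! → 1/252; sum: t=0:+1/96 = 1/96; 3j²(1 3 4; 1 -1 0) = Δ·Π!·Σ² = 1/42  (sign +1)
I_A²/I_B² = (5/84)/(1/42) = 5/2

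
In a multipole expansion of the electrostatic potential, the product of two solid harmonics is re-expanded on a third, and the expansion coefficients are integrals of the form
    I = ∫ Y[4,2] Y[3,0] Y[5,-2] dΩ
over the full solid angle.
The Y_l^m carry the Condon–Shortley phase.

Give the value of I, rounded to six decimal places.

0.022664

m-sum 0 ✓  L=12 even ✓  1≤5≤7 ✓
Π(2lᵢ+1) = 9×7×11 = 693
triangle coeff Δ(4,3,5) = 1/180180
Σ_t [0,2]: t=0:+1/576 t=1:−1/144 t=2:+1/576 = -1/288
(3j)²=20/1001 [(4 3 5; 0 0 0)], sign=+1
Σ_t [0,2]: t=0:+1/576 t=1:−1/480 t=2:+1/8640 = -1/4320
(3j)²=1/2145 [(4 3 5; 2 0 -2)], sign=+1
⇒ 4πI² = 12/1859
I = (+1)√(12/1859/(4π)) = 0.02266449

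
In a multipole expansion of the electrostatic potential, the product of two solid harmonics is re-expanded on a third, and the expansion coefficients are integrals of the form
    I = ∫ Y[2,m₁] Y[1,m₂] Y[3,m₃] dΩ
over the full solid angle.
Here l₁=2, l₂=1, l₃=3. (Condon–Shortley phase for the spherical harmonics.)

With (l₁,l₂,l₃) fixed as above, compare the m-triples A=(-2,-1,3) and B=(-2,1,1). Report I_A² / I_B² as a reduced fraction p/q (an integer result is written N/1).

15/1

l's match ⇒ only the (l;m) 3-j factors differ between A and B.
A: triangle coeff Δ(2,1,3) = 1/105; Σ_t [0,0]: t=0:+1/48 = 1/48; (3j)²=1/7 [(2 1 3; -2 -1 3)], sign=+1
B: triangle coeff Δ(2,1,3) = 1/105; Σ_t [0,0]: t=0:+1/48 = 1/48; (3j)²=1/105 [(2 1 3; -2 1 1)], sign=+1
I_A²/I_B² = (1/7)/(1/105) = 15/1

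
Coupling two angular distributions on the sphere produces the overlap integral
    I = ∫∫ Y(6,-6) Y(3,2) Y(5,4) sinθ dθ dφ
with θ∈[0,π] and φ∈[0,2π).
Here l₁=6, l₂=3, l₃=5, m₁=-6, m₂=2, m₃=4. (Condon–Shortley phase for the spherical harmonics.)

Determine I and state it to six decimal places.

Rules hold: Σm=0, L=14 even, 3≤5≤9.
N = 13·7·11 = 1001
Δ = 4!·8!·2!/15! = 1/675675
Racah Σ t=1..3: t=1:−1/8640 t=2:+1/2304 t=3:−1/8640 = 7/34560
⇒ 3j(6 3 5; 0 0 0)² = 7/429, sgn -1
Racah Σ t=4..4: t=4:+1/967680 = 1/967680
⇒ 3j(6 3 5; -6 2 4)² = 3/91, sgn -1
4πI² = N·(3j₀)²·(3jₘ)² = 7/13
I = +1·√(0.538462/4π) = 0.20700098

0.207001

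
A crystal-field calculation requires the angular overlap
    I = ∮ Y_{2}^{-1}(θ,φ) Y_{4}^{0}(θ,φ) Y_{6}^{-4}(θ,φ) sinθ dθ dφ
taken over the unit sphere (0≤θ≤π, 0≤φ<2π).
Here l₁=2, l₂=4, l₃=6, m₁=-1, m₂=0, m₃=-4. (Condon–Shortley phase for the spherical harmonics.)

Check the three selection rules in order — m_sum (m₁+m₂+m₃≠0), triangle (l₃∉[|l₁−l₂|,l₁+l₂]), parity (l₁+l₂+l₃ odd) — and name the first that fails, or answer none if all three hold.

m_sum

Σmᵢ = -5  ✗
l₃∈[|l₁−l₂|,l₁+l₂]=[2,6], have l₃=6
Σlᵢ = 12 ⇒ even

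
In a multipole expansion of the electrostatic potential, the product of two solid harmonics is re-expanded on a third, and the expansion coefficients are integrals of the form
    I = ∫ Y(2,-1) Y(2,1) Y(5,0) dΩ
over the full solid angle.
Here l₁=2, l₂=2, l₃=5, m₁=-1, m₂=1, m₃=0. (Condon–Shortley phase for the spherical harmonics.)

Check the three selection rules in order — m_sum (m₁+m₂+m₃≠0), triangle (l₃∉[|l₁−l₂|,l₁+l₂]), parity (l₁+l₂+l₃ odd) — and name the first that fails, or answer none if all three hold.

azimuthal sum: -1 + 1 + 0 = 0  ✓
0 ≤ 5 ≤ 4 (triangle on l)  ✗
L = 2 + 2 + 5 = 9 (odd)

triangle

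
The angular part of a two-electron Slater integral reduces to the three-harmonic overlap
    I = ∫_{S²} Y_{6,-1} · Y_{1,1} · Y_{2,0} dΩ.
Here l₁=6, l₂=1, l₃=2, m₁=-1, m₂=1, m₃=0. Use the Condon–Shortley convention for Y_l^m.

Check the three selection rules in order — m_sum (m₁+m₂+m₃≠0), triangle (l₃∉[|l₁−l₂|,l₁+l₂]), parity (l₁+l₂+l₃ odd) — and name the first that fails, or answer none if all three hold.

azimuthal sum: -1 + 1 + 0 = 0  ✓
5 ≤ 2 ≤ 7 (triangle on l)  ✗
L = 6 + 1 + 2 = 9 (odd)

triangle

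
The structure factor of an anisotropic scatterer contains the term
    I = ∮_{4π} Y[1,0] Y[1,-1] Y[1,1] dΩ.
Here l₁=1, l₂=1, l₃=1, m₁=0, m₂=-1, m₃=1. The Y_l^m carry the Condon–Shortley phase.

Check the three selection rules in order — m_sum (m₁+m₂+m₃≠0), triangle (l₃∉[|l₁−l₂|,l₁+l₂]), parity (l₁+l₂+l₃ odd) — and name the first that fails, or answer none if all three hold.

m₁+m₂+m₃ = 0 − 1 + 1 = 0  ✓
triangle: |1−1|=0 ≤ l₃=1 ≤ 1+1=2  ✓
parity: l₁+l₂+l₃ = 3 is odd  ✗

parity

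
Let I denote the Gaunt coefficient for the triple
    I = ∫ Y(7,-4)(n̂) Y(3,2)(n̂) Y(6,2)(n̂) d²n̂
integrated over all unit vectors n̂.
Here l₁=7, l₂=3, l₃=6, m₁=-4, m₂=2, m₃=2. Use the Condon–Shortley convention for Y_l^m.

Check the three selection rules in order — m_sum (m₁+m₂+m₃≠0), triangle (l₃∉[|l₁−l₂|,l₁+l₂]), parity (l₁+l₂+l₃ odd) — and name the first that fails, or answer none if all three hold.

none

m₁+m₂+m₃ = -4 + 2 + 2 = 0  ✓
triangle: |7−3|=4 ≤ l₃=6 ≤ 7+3=10  ✓
parity: l₁+l₂+l₃ = 16 is even  ✓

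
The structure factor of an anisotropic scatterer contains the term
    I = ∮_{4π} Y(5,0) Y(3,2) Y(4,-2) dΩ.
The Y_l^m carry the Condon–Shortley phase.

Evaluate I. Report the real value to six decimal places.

-0.171327

Checks pass: Σm=0; 12 even; l₃=4∈[2,8].
(2·5+1)(2·3+1)(2·4+1) = 693
Δ: 4! 6! 2! / 13! → 1/180180
sum: t=1:−1/576 t=2:+1/144 t=3:−1/576 = 1/288
3j²(5 3 4; 0 0 0) = Δ·Π!·Σ² = 20/1001  (sign +1)
sum: t=3:−1/576 t=4:+1/2880 = -1/720
3j²(5 3 4; 0 2 -2) = Δ·Π!·Σ² = 80/3003  (sign -1)
combine: 4πI² = 693·20/1001·80/3003 = 4800/13013
take √, sign -1: I = -0.17132746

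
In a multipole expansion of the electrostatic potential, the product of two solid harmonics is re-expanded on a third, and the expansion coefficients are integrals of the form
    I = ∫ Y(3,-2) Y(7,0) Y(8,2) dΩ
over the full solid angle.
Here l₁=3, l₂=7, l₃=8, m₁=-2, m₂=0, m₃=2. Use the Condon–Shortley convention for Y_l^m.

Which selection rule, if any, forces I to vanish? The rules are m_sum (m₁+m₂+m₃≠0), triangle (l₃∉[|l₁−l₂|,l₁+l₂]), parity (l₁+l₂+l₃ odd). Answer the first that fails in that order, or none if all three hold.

Σmᵢ = 0  ✓
l₃∈[|l₁−l₂|,l₁+l₂]=[4,10], have l₃=8  ✓
Σlᵢ = 18 ⇒ even  ✓

none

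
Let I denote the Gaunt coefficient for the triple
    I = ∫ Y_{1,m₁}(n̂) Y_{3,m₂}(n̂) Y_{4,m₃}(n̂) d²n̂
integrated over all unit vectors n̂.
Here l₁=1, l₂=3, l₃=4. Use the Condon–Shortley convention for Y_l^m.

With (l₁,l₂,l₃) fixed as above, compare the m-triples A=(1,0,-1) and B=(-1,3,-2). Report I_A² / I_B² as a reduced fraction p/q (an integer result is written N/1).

Same 1,3,4: normalisation and zero-m 3j drop out of the ratio.
A: Δ: 0! 2! 6! / 9! → 1/252; sum: t=0:+1/72 = 1/72; 3j²(1 3 4; 1 0 -1) = Δ·Π!·Σ² = 5/126  (sign -1)
B: Δ: 0! 2! 6! / 9! → 1/252; sum: t=0:+1/1440 = 1/1440; 3j²(1 3 4; -1 3 -2) = Δ·Π!·Σ² = 1/252  (sign +1)
I_A²/I_B² = (5/126)/(1/252) = 10/1

10/1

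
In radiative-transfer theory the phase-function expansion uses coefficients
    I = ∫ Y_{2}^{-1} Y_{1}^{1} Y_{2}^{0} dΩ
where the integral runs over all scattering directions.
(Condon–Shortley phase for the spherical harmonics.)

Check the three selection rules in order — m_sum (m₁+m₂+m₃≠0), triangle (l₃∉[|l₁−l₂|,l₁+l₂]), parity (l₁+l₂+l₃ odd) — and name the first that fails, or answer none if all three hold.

parity

m₁+m₂+m₃ = -1 + 1 + 0 = 0  ✓
triangle: |2−1|=1 ≤ l₃=2 ≤ 2+1=3  ✓
parity: l₁+l₂+l₃ = 5 is odd  ✗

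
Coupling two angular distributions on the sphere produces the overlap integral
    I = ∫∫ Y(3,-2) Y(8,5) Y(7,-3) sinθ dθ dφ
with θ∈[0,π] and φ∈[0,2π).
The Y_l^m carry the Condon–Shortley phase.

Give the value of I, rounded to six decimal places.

-0.085867

Rules hold: Σm=0, L=18 even, 5≤7≤11.
N = 7·17·15 = 1785
Δ = 4!·2!·12!/19! = 1/5290740
Racah Σ t=1..3: t=1:−1/7257600 t=2:+1/2073600 t=3:−1/7257600 = 1/4838400
⇒ 3j(3 8 7; 0 0 0)² = 252/20995, sgn -1
Racah Σ t=3..4: t=3:−1/87091200 t=4:+1/52254720 = 1/130636800
⇒ 3j(3 8 7; -2 5 -3)² = 88/20349, sgn +1
4πI² = N·(3j₀)²·(3jₘ)² = 7392/79781
I = -1·√(0.0926536/4π) = -0.08586700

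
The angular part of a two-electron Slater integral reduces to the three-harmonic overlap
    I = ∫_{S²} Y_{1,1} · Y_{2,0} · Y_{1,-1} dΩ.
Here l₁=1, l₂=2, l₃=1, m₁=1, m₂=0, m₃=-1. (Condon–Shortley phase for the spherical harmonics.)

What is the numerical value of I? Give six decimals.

0.126157

m-sum 0 ✓  L=4 even ✓  1≤1≤3 ✓
Π(2lᵢ+1) = 3×5×3 = 45
triangle coeff Δ(1,2,1) = 1/30
Σ_t [1,1]: t=1:−1/1 = -1/1
(3j)²=2/15 [(1 2 1; 0 0 0)], sign=+1
Σ_t [0,0]: t=0:+1/4 = 1/4
(3j)²=1/30 [(1 2 1; 1 0 -1)], sign=+1
⇒ 4πI² = 1/5
I = (+1)√(1/5/(4π)) = 0.12615663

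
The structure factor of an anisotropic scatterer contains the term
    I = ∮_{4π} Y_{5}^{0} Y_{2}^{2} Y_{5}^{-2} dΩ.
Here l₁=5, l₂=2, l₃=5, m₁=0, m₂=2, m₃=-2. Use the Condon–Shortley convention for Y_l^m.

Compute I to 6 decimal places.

-0.191372

m-sum 0 ✓  L=12 even ✓  3≤5≤7 ✓
Π(2lᵢ+1) = 11×5×11 = 605
triangle coeff Δ(5,2,5) = 1/38610
Σ_t [0,2]: t=0:+1/2880 t=1:−1/576 t=2:+1/2880 = -1/960
(3j)²=10/429 [(5 2 5; 0 0 0)], sign=+1
Σ_t [2,2]: t=2:+1/2880 = 1/2880
(3j)²=14/429 [(5 2 5; 0 2 -2)], sign=-1
⇒ 4πI² = 700/1521
I = (-1)√(700/1521/(4π)) = -0.19137248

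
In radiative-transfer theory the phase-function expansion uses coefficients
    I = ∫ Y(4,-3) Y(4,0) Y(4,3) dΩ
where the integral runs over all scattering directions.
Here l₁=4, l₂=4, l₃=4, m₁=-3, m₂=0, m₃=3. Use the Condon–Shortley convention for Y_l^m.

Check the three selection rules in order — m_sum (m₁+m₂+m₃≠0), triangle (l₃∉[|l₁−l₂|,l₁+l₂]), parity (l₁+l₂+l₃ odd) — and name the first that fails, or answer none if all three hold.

none

azimuthal sum: -3 + 0 + 3 = 0  ✓
0 ≤ 4 ≤ 8 (triangle on l)  ✓
L = 4 + 4 + 4 = 12 (even)  ✓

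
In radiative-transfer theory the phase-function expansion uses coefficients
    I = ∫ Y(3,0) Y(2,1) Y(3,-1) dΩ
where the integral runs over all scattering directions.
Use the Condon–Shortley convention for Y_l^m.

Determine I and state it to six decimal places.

Rules hold: Σm=0, L=8 even, 1≤3≤5.
N = 7·5·7 = 245
Δ = 2!·4!·2!/9! = 1/3780
Racah Σ t=0..2: t=0:+1/24 t=1:−1/4 t=2:+1/24 = -1/6
⇒ 3j(3 2 3; 0 0 0)² = 4/105, sgn +1
Racah Σ t=1..2: t=1:−1/8 t=2:+1/12 = -1/24
⇒ 3j(3 2 3; 0 1 -1)² = 1/210, sgn -1
4πI² = N·(3j₀)²·(3jₘ)² = 2/45
I = -1·√(0.0444444/4π) = -0.05947080

-0.059471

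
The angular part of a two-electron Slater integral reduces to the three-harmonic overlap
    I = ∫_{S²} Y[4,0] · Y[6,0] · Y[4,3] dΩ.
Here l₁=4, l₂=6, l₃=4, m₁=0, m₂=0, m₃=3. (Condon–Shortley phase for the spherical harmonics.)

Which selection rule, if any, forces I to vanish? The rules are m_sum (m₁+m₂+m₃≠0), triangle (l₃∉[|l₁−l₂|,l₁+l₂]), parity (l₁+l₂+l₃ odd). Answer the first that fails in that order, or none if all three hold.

m_sum

m₁+m₂+m₃ = 0 + 0 + 3 = 3  ✗
triangle: |4−6|=2 ≤ l₃=4 ≤ 4+6=10
parity: l₁+l₂+l₃ = 14 is even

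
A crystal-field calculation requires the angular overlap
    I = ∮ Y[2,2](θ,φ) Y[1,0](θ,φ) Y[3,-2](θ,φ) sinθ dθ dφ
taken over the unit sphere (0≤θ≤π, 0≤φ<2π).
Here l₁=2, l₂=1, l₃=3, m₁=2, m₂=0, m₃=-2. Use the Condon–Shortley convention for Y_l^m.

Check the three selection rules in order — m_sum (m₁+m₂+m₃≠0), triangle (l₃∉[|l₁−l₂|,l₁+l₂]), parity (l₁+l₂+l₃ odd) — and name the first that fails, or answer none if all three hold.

Σmᵢ = 0  ✓
l₃∈[|l₁−l₂|,l₁+l₂]=[1,3], have l₃=3  ✓
Σlᵢ = 6 ⇒ even  ✓

none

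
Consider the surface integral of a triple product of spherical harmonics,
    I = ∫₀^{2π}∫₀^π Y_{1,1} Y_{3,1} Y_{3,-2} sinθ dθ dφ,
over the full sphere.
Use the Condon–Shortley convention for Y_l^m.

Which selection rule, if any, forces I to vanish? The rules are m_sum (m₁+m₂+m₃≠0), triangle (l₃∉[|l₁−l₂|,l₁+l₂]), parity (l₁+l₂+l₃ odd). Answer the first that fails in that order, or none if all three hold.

parity

Σmᵢ = 0  ✓
l₃∈[|l₁−l₂|,l₁+l₂]=[2,4], have l₃=3  ✓
Σlᵢ = 7 ⇒ odd  ✗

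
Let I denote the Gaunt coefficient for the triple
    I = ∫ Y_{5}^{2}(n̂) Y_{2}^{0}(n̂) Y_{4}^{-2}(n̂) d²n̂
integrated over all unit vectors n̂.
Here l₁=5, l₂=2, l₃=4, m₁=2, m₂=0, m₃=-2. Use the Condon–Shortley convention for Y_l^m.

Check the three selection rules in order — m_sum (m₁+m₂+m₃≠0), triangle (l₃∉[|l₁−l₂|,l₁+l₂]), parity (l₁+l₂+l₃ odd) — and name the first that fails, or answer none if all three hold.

parity

azimuthal sum: 2 + 0 − 2 = 0  ✓
3 ≤ 4 ≤ 7 (triangle on l)  ✓
L = 5 + 2 + 4 = 11 (odd)  ✗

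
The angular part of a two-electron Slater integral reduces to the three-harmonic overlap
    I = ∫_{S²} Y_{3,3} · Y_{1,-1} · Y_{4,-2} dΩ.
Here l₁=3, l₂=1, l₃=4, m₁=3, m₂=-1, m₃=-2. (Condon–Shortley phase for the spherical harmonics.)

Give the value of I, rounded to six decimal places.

Checks pass: Σm=0; 8 even; l₃=4∈[2,4].
(2·3+1)(2·1+1)(2·4+1) = 189
Δ: 0! 6! 2! / 9! → 1/252
sum: t=0:+1/36 = 1/36
3j²(3 1 4; 0 0 0) = Δ·Π!·Σ² = 4/63  (sign +1)
sum: t=0:+1/1440 = 1/1440
3j²(3 1 4; 3 -1 -2) = Δ·Π!·Σ² = 1/252  (sign +1)
combine: 4πI² = 189·4/63·1/252 = 1/21
take √, sign +1: I = 0.06155813

0.061558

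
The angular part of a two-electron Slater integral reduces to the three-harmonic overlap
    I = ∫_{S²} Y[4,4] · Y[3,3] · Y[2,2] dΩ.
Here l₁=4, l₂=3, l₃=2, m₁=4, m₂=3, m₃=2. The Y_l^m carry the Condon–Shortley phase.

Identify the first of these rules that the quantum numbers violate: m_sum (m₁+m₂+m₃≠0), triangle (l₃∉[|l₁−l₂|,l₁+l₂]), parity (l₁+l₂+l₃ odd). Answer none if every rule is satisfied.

m₁+m₂+m₃ = 4 + 3 + 2 = 9  ✗
triangle: |4−3|=1 ≤ l₃=2 ≤ 4+3=7
parity: l₁+l₂+l₃ = 9 is odd

m_sum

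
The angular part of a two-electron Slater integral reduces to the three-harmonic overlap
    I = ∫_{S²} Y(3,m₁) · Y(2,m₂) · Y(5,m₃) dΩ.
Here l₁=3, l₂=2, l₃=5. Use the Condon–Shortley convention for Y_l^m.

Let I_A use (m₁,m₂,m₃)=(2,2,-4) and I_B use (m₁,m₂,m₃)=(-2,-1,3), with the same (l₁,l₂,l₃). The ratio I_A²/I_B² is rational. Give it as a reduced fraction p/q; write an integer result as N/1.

9/8

Same 3,2,5: normalisation and zero-m 3j drop out of the ratio.
A: Δ: 0! 6! 4! / 11! → 1/2310; sum: t=0:+1/2880 = 1/2880; 3j²(3 2 5; 2 2 -4) = Δ·Π!·Σ² = 3/55  (sign -1)
B: Δ: 0! 6! 4! / 11! → 1/2310; sum: t=0:+1/720 = 1/720; 3j²(3 2 5; -2 -1 3) = Δ·Π!·Σ² = 8/165  (sign +1)
I_A²/I_B² = (3/55)/(8/165) = 9/8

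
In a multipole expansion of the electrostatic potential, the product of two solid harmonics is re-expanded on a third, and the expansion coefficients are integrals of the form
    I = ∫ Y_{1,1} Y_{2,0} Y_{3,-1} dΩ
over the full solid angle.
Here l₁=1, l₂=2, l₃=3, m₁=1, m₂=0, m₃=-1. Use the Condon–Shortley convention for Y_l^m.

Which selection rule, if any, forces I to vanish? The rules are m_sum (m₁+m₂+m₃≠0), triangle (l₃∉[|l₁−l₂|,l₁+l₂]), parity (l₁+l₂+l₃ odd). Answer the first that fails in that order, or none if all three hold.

Σmᵢ = 0  ✓
l₃∈[|l₁−l₂|,l₁+l₂]=[1,3], have l₃=3  ✓
Σlᵢ = 6 ⇒ even  ✓

none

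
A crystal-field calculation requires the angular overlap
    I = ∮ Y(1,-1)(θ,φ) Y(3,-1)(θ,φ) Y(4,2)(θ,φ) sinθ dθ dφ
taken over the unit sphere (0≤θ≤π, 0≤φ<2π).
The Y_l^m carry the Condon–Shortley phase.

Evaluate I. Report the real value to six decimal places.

0.238414

Checks pass: Σm=0; 8 even; l₃=4∈[2,4].
(2·1+1)(2·3+1)(2·4+1) = 189
Δ: 0! 2! 6! / 9! → 1/252
sum: t=0:+1/36 = 1/36
3j²(1 3 4; 0 0 0) = Δ·Π!·Σ² = 4/63  (sign +1)
sum: t=0:+1/96 = 1/96
3j²(1 3 4; -1 -1 2) = Δ·Π!·Σ² = 5/84  (sign +1)
combine: 4πI² = 189·4/63·5/84 = 5/7
take √, sign +1: I = 0.23841361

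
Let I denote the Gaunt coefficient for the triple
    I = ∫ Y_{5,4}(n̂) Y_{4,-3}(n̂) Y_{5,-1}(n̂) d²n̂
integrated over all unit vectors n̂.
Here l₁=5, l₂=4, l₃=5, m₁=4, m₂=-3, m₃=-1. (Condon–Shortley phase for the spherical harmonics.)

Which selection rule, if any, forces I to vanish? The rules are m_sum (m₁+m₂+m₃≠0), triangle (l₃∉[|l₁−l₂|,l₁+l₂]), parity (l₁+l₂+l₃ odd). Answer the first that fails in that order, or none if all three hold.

m₁+m₂+m₃ = 4 − 3 − 1 = 0  ✓
triangle: |5−4|=1 ≤ l₃=5 ≤ 5+4=9  ✓
parity: l₁+l₂+l₃ = 14 is even  ✓

none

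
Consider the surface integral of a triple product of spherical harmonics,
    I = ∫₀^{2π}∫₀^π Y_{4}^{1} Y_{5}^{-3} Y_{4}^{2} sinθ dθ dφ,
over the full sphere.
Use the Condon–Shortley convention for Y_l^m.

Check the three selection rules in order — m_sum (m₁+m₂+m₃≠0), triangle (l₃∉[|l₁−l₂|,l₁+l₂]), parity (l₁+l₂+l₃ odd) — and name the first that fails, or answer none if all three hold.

parity

Σmᵢ = 0  ✓
l₃∈[|l₁−l₂|,l₁+l₂]=[1,9], have l₃=4  ✓
Σlᵢ = 13 ⇒ odd  ✗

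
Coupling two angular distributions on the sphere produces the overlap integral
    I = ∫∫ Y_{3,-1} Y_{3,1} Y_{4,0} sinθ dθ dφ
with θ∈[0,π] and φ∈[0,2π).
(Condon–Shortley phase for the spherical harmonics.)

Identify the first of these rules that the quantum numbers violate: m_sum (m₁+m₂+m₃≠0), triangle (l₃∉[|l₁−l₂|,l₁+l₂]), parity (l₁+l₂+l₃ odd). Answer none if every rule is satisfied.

Σmᵢ = 0  ✓
l₃∈[|l₁−l₂|,l₁+l₂]=[0,6], have l₃=4  ✓
Σlᵢ = 10 ⇒ even  ✓

none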